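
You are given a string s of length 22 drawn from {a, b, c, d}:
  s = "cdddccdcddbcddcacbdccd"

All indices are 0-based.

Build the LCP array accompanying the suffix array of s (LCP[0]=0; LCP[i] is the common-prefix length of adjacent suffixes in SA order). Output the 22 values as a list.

rank→(start, suffix):
  0 → (15, 'acbdccd')
  1 → (10, 'bcddcacbdccd')
  2 → (17, 'bdccd')
  3 → (14, 'cacbdccd')
  4 → (16, 'cbdccd')
  5 → (19, 'ccd')
  6 → (4, 'ccdcddbcddcacbdccd')
  7 → (20, 'cd')
  8 → (5, 'cdcddbcddcacbdccd')
  9 → (7, 'cddbcddcacbdccd')
  10 → (11, 'cddcacbdccd')
  11 → (0, 'cdddccdcddbcddcacbdccd')
  12 → (21, 'd')
  13 → (9, 'dbcddcacbdccd')
  14 → (13, 'dcacbdccd')
  15 → (18, 'dccd')
  16 → (3, 'dccdcddbcddcacbdccd')
  17 → (6, 'dcddbcddcacbdccd')
  18 → (8, 'ddbcddcacbdccd')
  19 → (12, 'ddcacbdccd')
  20 → (2, 'ddccdcddbcddcacbdccd')
  21 → (1, 'dddccdcddbcddcacbdccd')

SA = [15, 10, 17, 14, 16, 19, 4, 20, 5, 7, 11, 0, 21, 9, 13, 18, 3, 6, 8, 12, 2, 1]
[i] adj suffixes → lcp
  [1] 15/10 → 0 ('')
  [2] 10/17 → 1 ('b')
  [3] 17/14 → 0 ('')
  [4] 14/16 → 1 ('c')
  [5] 16/19 → 1 ('c')
  [6] 19/4 → 3 ('ccd')
  [7] 4/20 → 1 ('c')
  [8] 20/5 → 2 ('cd')
  [9] 5/7 → 2 ('cd')
  [10] 7/11 → 3 ('cdd')
  [11] 11/0 → 3 ('cdd')
  [12] 0/21 → 0 ('')
  [13] 21/9 → 1 ('d')
  [14] 9/13 → 1 ('d')
  [15] 13/18 → 2 ('dc')
  [16] 18/3 → 4 ('dccd')
  [17] 3/6 → 2 ('dc')
  [18] 6/8 → 1 ('d')
  [19] 8/12 → 2 ('dd')
  [20] 12/2 → 3 ('ddc')
  [21] 2/1 → 2 ('dd')

[0, 0, 1, 0, 1, 1, 3, 1, 2, 2, 3, 3, 0, 1, 1, 2, 4, 2, 1, 2, 3, 2]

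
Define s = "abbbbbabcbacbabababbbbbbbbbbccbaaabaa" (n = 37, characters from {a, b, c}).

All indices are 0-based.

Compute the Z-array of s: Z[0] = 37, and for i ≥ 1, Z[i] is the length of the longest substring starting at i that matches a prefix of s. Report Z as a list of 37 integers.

Z[0]=37
i=1: i≥r, start 0; Z[1]=0
i=2: i≥r, start 0; Z[2]=0
i=3: i≥r, start 0; Z[3]=0
i=4: i≥r, start 0; Z[4]=0
i=5: i≥r, start 0; Z[5]=0
i=6: i≥r, start 0; Z[6]=2 scan→box=[6,8)
i=7: min(r-i=1, Z[1]=0)=0; Z[7]=0
i=8: i≥r, start 0; Z[8]=0
i=9: i≥r, start 0; Z[9]=0
i=10: i≥r, start 0; Z[10]=1 scan→box=[10,11)
i=11: i≥r, start 0; Z[11]=0
i=12: i≥r, start 0; Z[12]=0
i=13: i≥r, start 0; Z[13]=2 scan→box=[13,15)
i=14: min(r-i=1, Z[1]=0)=0; Z[14]=0
i=15: i≥r, start 0; Z[15]=2 scan→box=[15,17)
i=16: min(r-i=1, Z[1]=0)=0; Z[16]=0
i=17: i≥r, start 0; Z[17]=6 scan→box=[17,23)
i=18: min(r-i=5, Z[1]=0)=0; Z[18]=0
i=19: min(r-i=4, Z[2]=0)=0; Z[19]=0
i=20: min(r-i=3, Z[3]=0)=0; Z[20]=0
i=21: min(r-i=2, Z[4]=0)=0; Z[21]=0
i=22: min(r-i=1, Z[5]=0)=0; Z[22]=0
i=23: i≥r, start 0; Z[23]=0
i=24: i≥r, start 0; Z[24]=0
i=25: i≥r, start 0; Z[25]=0
i=26: i≥r, start 0; Z[26]=0
i=27: i≥r, start 0; Z[27]=0
i=28: i≥r, start 0; Z[28]=0
i=29: i≥r, start 0; Z[29]=0
i=30: i≥r, start 0; Z[30]=0
i=31: i≥r, start 0; Z[31]=1 scan→box=[31,32)
i=32: i≥r, start 0; Z[32]=1 scan→box=[32,33)
i=33: i≥r, start 0; Z[33]=2 scan→box=[33,35)
i=34: min(r-i=1, Z[1]=0)=0; Z[34]=0
i=35: i≥r, start 0; Z[35]=1 scan→box=[35,36)
i=36: i≥r, start 0; Z[36]=1 scan→box=[36,37)

[37, 0, 0, 0, 0, 0, 2, 0, 0, 0, 1, 0, 0, 2, 0, 2, 0, 6, 0, 0, 0, 0, 0, 0, 0, 0, 0, 0, 0, 0, 0, 1, 1, 2, 0, 1, 1]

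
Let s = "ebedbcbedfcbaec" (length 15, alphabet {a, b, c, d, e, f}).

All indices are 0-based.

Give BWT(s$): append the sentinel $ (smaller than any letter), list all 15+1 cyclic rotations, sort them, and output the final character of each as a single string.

rank  rotation          last
    0  $ebedbcbedfcbaec  c
    1  aec$ebedbcbedfcb  b
    2  baec$ebedbcbedfc  c
    3  bcbedfcbaec$ebed  d
    4  bedbcbedfcbaec$e  e
    5  bedfcbaec$ebedbc  c
    6  c$ebedbcbedfcbae  e
    7  cbaec$ebedbcbedf  f
    8  cbedfcbaec$ebedb  b
    9  dbcbedfcbaec$ebe  e
   10  dfcbaec$ebedbcbe  e
   11  ebedbcbedfcbaec$  $
   12  ec$ebedbcbedfcba  a
   13  edbcbedfcbaec$eb  b
   14  edfcbaec$ebedbcb  b
   15  fcbaec$ebedbcbed  d

cbcdecefbee$abbd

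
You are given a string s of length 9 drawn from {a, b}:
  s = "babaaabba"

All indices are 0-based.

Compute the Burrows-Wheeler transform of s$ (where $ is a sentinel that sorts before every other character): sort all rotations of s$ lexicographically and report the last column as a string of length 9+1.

rank  rotation    last
    0  $babaaabba  a
    1  a$babaaabb  b
    2  aaabba$bab  b
    3  aabba$baba  a
    4  abaaabba$b  b
    5  abba$babaa  a
    6  ba$babaaab  b
    7  baaabba$ba  a
    8  babaaabba$  $
    9  bba$babaaa  a

abbababa$a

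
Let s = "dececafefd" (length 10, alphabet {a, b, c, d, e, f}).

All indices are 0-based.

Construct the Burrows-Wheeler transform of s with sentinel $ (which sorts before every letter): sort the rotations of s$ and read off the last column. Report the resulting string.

dceef$cdfea

rank  rotation     last
    0  $dececafefd  d
    1  afefd$decec  c
    2  cafefd$dece  e
    3  cecafefd$de  e
    4  d$dececafef  f
    5  dececafefd$  $
    6  ecafefd$dec  c
    7  ececafefd$d  d
    8  efd$dececaf  f
    9  fd$dececafe  e
   10  fefd$dececa  a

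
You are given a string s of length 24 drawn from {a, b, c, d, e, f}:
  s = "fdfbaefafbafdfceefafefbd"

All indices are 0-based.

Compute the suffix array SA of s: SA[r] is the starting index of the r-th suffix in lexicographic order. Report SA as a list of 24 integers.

rank→(start, suffix):
  0 → (4, 'aefafbafdfceefafefbd')
  1 → (7, 'afbafdfceefafefbd')
  2 → (10, 'afdfceefafefbd')
  3 → (18, 'afefbd')
  4 → (3, 'baefafbafdfceefafefbd')
  5 → (9, 'bafdfceefafefbd')
  6 → (22, 'bd')
  7 → (14, 'ceefafefbd')
  8 → (23, 'd')
  9 → (1, 'dfbaefafbafdfceefafefbd')
  10 → (12, 'dfceefafefbd')
  11 → (15, 'eefafefbd')
  12 → (5, 'efafbafdfceefafefbd')
  13 → (16, 'efafefbd')
  14 → (20, 'efbd')
  15 → (6, 'fafbafdfceefafefbd')
  16 → (17, 'fafefbd')
  17 → (2, 'fbaefafbafdfceefafefbd')
  18 → (8, 'fbafdfceefafefbd')
  19 → (21, 'fbd')
  20 → (13, 'fceefafefbd')
  21 → (0, 'fdfbaefafbafdfceefafefbd')
  22 → (11, 'fdfceefafefbd')
  23 → (19, 'fefbd')

[4, 7, 10, 18, 3, 9, 22, 14, 23, 1, 12, 15, 5, 16, 20, 6, 17, 2, 8, 21, 13, 0, 11, 19]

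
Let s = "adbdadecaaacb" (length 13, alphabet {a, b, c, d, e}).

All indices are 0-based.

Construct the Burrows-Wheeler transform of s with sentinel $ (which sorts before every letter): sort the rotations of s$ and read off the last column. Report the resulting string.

bcaa$dcdeabaad

rank  rotation        last
    0  $adbdadecaaacb  b
    1  aaacb$adbdadec  c
    2  aacb$adbdadeca  a
    3  acb$adbdadecaa  a
    4  adbdadecaaacb$  $
    5  adecaaacb$adbd  d
    6  b$adbdadecaaac  c
    7  bdadecaaacb$ad  d
    8  caaacb$adbdade  e
    9  cb$adbdadecaaa  a
   10  dadecaaacb$adb  b
   11  dbdadecaaacb$a  a
   12  decaaacb$adbda  a
   13  ecaaacb$adbdad  d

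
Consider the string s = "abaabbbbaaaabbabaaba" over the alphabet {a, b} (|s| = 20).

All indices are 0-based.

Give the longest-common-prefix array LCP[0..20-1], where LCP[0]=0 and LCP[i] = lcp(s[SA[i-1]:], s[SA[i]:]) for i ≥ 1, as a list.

rank→(start, suffix):
  0 → (19, 'a')
  1 → (8, 'aaaabbabaaba')
  2 → (9, 'aaabbabaaba')
  3 → (16, 'aaba')
  4 → (10, 'aabbabaaba')
  5 → (2, 'aabbbbaaaabbabaaba')
  6 → (17, 'aba')
  7 → (14, 'abaaba')
  8 → (0, 'abaabbbbaaaabbabaaba')
  9 → (11, 'abbabaaba')
  10 → (3, 'abbbbaaaabbabaaba')
  11 → (18, 'ba')
  12 → (7, 'baaaabbabaaba')
  13 → (15, 'baaba')
  14 → (1, 'baabbbbaaaabbabaaba')
  15 → (13, 'babaaba')
  16 → (6, 'bbaaaabbabaaba')
  17 → (12, 'bbabaaba')
  18 → (5, 'bbbaaaabbabaaba')
  19 → (4, 'bbbbaaaabbabaaba')

SA = [19, 8, 9, 16, 10, 2, 17, 14, 0, 11, 3, 18, 7, 15, 1, 13, 6, 12, 5, 4]
i: (SA[i-1],SA[i]) lcp shared
  1: (19,8) 1 'a'
  2: (8,9) 3 'aaa'
  3: (9,16) 2 'aa'
  4: (16,10) 3 'aab'
  5: (10,2) 4 'aabb'
  6: (2,17) 1 'a'
  7: (17,14) 3 'aba'
  8: (14,0) 5 'abaab'
  9: (0,11) 2 'ab'
  10: (11,3) 3 'abb'
  11: (3,18) 0 ''
  12: (18,7) 2 'ba'
  13: (7,15) 3 'baa'
  14: (15,1) 4 'baab'
  15: (1,13) 2 'ba'
  16: (13,6) 1 'b'
  17: (6,12) 3 'bba'
  18: (12,5) 2 'bb'
  19: (5,4) 3 'bbb'

[0, 1, 3, 2, 3, 4, 1, 3, 5, 2, 3, 0, 2, 3, 4, 2, 1, 3, 2, 3]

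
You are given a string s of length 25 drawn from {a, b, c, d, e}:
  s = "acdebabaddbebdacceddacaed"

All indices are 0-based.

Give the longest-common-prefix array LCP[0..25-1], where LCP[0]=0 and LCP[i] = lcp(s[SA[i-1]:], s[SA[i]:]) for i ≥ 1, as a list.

rank→(start, suffix):
  0 → (5, 'abaddbebdacceddacaed')
  1 → (20, 'acaed')
  2 → (14, 'acceddacaed')
  3 → (0, 'acdebabaddbebdacceddacaed')
  4 → (7, 'addbebdacceddacaed')
  5 → (22, 'aed')
  6 → (4, 'babaddbebdacceddacaed')
  7 → (6, 'baddbebdacceddacaed')
  8 → (12, 'bdacceddacaed')
  9 → (10, 'bebdacceddacaed')
  10 → (21, 'caed')
  11 → (15, 'cceddacaed')
  12 → (1, 'cdebabaddbebdacceddacaed')
  13 → (16, 'ceddacaed')
  14 → (24, 'd')
  15 → (19, 'dacaed')
  16 → (13, 'dacceddacaed')
  17 → (9, 'dbebdacceddacaed')
  18 → (18, 'ddacaed')
  19 → (8, 'ddbebdacceddacaed')
  20 → (2, 'debabaddbebdacceddacaed')
  21 → (3, 'ebabaddbebdacceddacaed')
  22 → (11, 'ebdacceddacaed')
  23 → (23, 'ed')
  24 → (17, 'eddacaed')

SA = [5, 20, 14, 0, 7, 22, 4, 6, 12, 10, 21, 15, 1, 16, 24, 19, 13, 9, 18, 8, 2, 3, 11, 23, 17]
rank  pair      lcp
   1  s[5:],s[20:]  1  'a'
   2  s[20:],s[14:]  2  'ac'
   3  s[14:],s[0:]  2  'ac'
   4  s[0:],s[7:]  1  'a'
   5  s[7:],s[22:]  1  'a'
   6  s[22:],s[4:]  0  ''
   7  s[4:],s[6:]  2  'ba'
   8  s[6:],s[12:]  1  'b'
   9  s[12:],s[10:]  1  'b'
  10  s[10:],s[21:]  0  ''
  11  s[21:],s[15:]  1  'c'
  12  s[15:],s[1:]  1  'c'
  13  s[1:],s[16:]  1  'c'
  14  s[16:],s[24:]  0  ''
  15  s[24:],s[19:]  1  'd'
  16  s[19:],s[13:]  3  'dac'
  17  s[13:],s[9:]  1  'd'
  18  s[9:],s[18:]  1  'd'
  19  s[18:],s[8:]  2  'dd'
  20  s[8:],s[2:]  1  'd'
  21  s[2:],s[3:]  0  ''
  22  s[3:],s[11:]  2  'eb'
  23  s[11:],s[23:]  1  'e'
  24  s[23:],s[17:]  2  'ed'

[0, 1, 2, 2, 1, 1, 0, 2, 1, 1, 0, 1, 1, 1, 0, 1, 3, 1, 1, 2, 1, 0, 2, 1, 2]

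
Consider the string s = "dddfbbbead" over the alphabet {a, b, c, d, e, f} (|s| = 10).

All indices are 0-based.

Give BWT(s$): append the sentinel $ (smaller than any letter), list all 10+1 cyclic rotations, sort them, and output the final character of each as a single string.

rank  rotation     last
    0  $dddfbbbead  d
    1  ad$dddfbbbe  e
    2  bbbead$dddf  f
    3  bbead$dddfb  b
    4  bead$dddfbb  b
    5  d$dddfbbbea  a
    6  dddfbbbead$  $
    7  ddfbbbead$d  d
    8  dfbbbead$dd  d
    9  ead$dddfbbb  b
   10  fbbbead$ddd  d

defbba$ddbd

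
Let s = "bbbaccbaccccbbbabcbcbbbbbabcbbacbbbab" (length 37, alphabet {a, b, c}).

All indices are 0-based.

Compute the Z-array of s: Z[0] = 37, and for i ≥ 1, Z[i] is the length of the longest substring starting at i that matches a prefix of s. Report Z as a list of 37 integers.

Z[0]=37
i=1: outside box; Z[1]=2 grow→box=[1,3)
i=2: min(r-i=1, Z[1]=2)=1; Z[2]=1
i=3: outside box; Z[3]=0
i=4: outside box; Z[4]=0
i=5: outside box; Z[5]=0
i=6: outside box; Z[6]=1 grow→box=[6,7)
i=7: outside box; Z[7]=0
i=8: outside box; Z[8]=0
i=9: outside box; Z[9]=0
i=10: outside box; Z[10]=0
i=11: outside box; Z[11]=0
i=12: outside box; Z[12]=4 grow→box=[12,16)
i=13: min(r-i=3, Z[1]=2)=2; Z[13]=2
i=14: min(r-i=2, Z[2]=1)=1; Z[14]=1
i=15: min(r-i=1, Z[3]=0)=0; Z[15]=0
i=16: outside box; Z[16]=1 grow→box=[16,17)
i=17: outside box; Z[17]=0
i=18: outside box; Z[18]=1 grow→box=[18,19)
i=19: outside box; Z[19]=0
i=20: outside box; Z[20]=3 grow→box=[20,23)
i=21: min(r-i=2, Z[1]=2)=2; Z[21]=3 grow→box=[21,24)
i=22: min(r-i=2, Z[1]=2)=2; Z[22]=4 grow→box=[22,26)
i=23: min(r-i=3, Z[1]=2)=2; Z[23]=2
i=24: min(r-i=2, Z[2]=1)=1; Z[24]=1
i=25: min(r-i=1, Z[3]=0)=0; Z[25]=0
i=26: outside box; Z[26]=1 grow→box=[26,27)
i=27: outside box; Z[27]=0
i=28: outside box; Z[28]=2 grow→box=[28,30)
i=29: min(r-i=1, Z[1]=2)=1; Z[29]=1
i=30: outside box; Z[30]=0
i=31: outside box; Z[31]=0
i=32: outside box; Z[32]=4 grow→box=[32,36)
i=33: min(r-i=3, Z[1]=2)=2; Z[33]=2
i=34: min(r-i=2, Z[2]=1)=1; Z[34]=1
i=35: min(r-i=1, Z[3]=0)=0; Z[35]=0
i=36: outside box; Z[36]=1 grow→box=[36,37)

[37, 2, 1, 0, 0, 0, 1, 0, 0, 0, 0, 0, 4, 2, 1, 0, 1, 0, 1, 0, 3, 3, 4, 2, 1, 0, 1, 0, 2, 1, 0, 0, 4, 2, 1, 0, 1]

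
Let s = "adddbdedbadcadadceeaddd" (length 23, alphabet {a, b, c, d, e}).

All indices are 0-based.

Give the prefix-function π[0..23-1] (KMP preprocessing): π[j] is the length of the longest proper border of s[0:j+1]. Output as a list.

π[0] = 0
j=1 s[j]='d': π[1]=0 (border '')
j=2 s[j]='d': π[2]=0 (border '')
j=3 s[j]='d': π[3]=0 (border '')
j=4 s[j]='b': π[4]=0 (border '')
j=5 s[j]='d': π[5]=0 (border '')
j=6 s[j]='e': π[6]=0 (border '')
j=7 s[j]='d': π[7]=0 (border '')
j=8 s[j]='b': π[8]=0 (border '')
j=9 s[j]='a': π[9]=1 (border 'a')
j=10 s[j]='d': π[10]=2 (border 'ad')
j=11 s[j]='c': k: 2→0; π[11]=0 (border '')
j=12 s[j]='a': π[12]=1 (border 'a')
j=13 s[j]='d': π[13]=2 (border 'ad')
j=14 s[j]='a': k: 2→0; π[14]=1 (border 'a')
j=15 s[j]='d': π[15]=2 (border 'ad')
j=16 s[j]='c': k: 2→0; π[16]=0 (border '')
j=17 s[j]='e': π[17]=0 (border '')
j=18 s[j]='e': π[18]=0 (border '')
j=19 s[j]='a': π[19]=1 (border 'a')
j=20 s[j]='d': π[20]=2 (border 'ad')
j=21 s[j]='d': π[21]=3 (border 'add')
j=22 s[j]='d': π[22]=4 (border 'addd')

[0, 0, 0, 0, 0, 0, 0, 0, 0, 1, 2, 0, 1, 2, 1, 2, 0, 0, 0, 1, 2, 3, 4]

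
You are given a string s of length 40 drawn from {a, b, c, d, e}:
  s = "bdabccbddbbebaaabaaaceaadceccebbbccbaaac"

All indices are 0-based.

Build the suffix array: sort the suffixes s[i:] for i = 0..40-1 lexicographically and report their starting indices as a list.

[13, 36, 17, 14, 37, 18, 22, 15, 2, 38, 19, 23, 12, 35, 16, 30, 31, 9, 32, 3, 0, 6, 10, 39, 34, 5, 33, 4, 27, 20, 28, 25, 1, 8, 24, 7, 21, 11, 29, 26]

rank | idx | suffix
   0 |  13 | aaabaaaceaadceccebbbccbaaac
   1 |  36 | aaac
   2 |  17 | aaaceaadceccebbbccbaaac
   3 |  14 | aabaaaceaadceccebbbccbaaac
   4 |  37 | aac
   5 |  18 | aaceaadceccebbbccbaaac
   6 |  22 | aadceccebbbccbaaac
   7 |  15 | abaaaceaadceccebbbccbaaac
   8 |   2 | abccbddbbebaaabaaaceaadceccebbbccbaaac
   9 |  38 | ac
  10 |  19 | aceaadceccebbbccbaaac
  11 |  23 | adceccebbbccbaaac
  12 |  12 | baaabaaaceaadceccebbbccbaaac
  13 |  35 | baaac
  14 |  16 | baaaceaadceccebbbccbaaac
  15 |  30 | bbbccbaaac
  16 |  31 | bbccbaaac
  17 |   9 | bbebaaabaaaceaadceccebbbccbaaac
  18 |  32 | bccbaaac
  19 |   3 | bccbddbbebaaabaaaceaadceccebbbccbaaac
  20 |   0 | bdabccbddbbebaaabaaaceaadceccebbbccbaaac
  21 |   6 | bddbbebaaabaaaceaadceccebbbccbaaac
  22 |  10 | bebaaabaaaceaadceccebbbccbaaac
  23 |  39 | c
  24 |  34 | cbaaac
  25 |   5 | cbddbbebaaabaaaceaadceccebbbccbaaac
  26 |  33 | ccbaaac
  27 |   4 | ccbddbbebaaabaaaceaadceccebbbccbaaac
  28 |  27 | ccebbbccbaaac
  29 |  20 | ceaadceccebbbccbaaac
  30 |  28 | cebbbccbaaac
  31 |  25 | ceccebbbccbaaac
  32 |   1 | dabccbddbbebaaabaaaceaadceccebbbccbaaac
  33 |   8 | dbbebaaabaaaceaadceccebbbccbaaac
  34 |  24 | dceccebbbccbaaac
  35 |   7 | ddbbebaaabaaaceaadceccebbbccbaaac
  36 |  21 | eaadceccebbbccbaaac
  37 |  11 | ebaaabaaaceaadceccebbbccbaaac
  38 |  29 | ebbbccbaaac
  39 |  26 | eccebbbccbaaac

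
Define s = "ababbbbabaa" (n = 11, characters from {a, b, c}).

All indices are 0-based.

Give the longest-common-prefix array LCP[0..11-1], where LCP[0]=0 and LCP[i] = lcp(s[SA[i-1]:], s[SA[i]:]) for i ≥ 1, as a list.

[0, 1, 1, 3, 2, 0, 2, 3, 1, 2, 3]

sorted suffixes:
  #0 SA[0]=10  'a'
  #1 SA[1]=9  'aa'
  #2 SA[2]=7  'abaa'
  #3 SA[3]=0  'ababbbbabaa'
  #4 SA[4]=2  'abbbbabaa'
  #5 SA[5]=8  'baa'
  #6 SA[6]=6  'babaa'
  #7 SA[7]=1  'babbbbabaa'
  #8 SA[8]=5  'bbabaa'
  #9 SA[9]=4  'bbbabaa'
  #10 SA[10]=3  'bbbbabaa'

SA = [10, 9, 7, 0, 2, 8, 6, 1, 5, 4, 3]
[i] adj suffixes → lcp
  [1] 10/9 → 1 ('a')
  [2] 9/7 → 1 ('a')
  [3] 7/0 → 3 ('aba')
  [4] 0/2 → 2 ('ab')
  [5] 2/8 → 0 ('')
  [6] 8/6 → 2 ('ba')
  [7] 6/1 → 3 ('bab')
  [8] 1/5 → 1 ('b')
  [9] 5/4 → 2 ('bb')
  [10] 4/3 → 3 ('bbb')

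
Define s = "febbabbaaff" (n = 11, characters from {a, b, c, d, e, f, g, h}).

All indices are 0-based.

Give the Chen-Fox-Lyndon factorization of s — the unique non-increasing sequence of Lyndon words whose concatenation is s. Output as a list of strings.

["f", "e", "b", "b", "abb", "aaff"]

emit factor 1: 'f' (i=0, period=1)
emit factor 2: 'e' (i=1, period=1)
emit factor 3: 'b' (i=2, period=1)
emit factor 4: 'b' (i=3, period=1)
emit factor 5: 'abb' (i=4, period=3)
emit factor 6: 'aaff' (i=7, period=4)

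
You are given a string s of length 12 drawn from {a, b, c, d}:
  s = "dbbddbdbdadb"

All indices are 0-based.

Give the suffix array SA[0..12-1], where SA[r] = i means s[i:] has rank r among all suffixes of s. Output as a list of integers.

sorted suffixes:
  #0 SA[0]=9  'adb'
  #1 SA[1]=11  'b'
  #2 SA[2]=1  'bbddbdbdadb'
  #3 SA[3]=7  'bdadb'
  #4 SA[4]=5  'bdbdadb'
  #5 SA[5]=2  'bddbdbdadb'
  #6 SA[6]=8  'dadb'
  #7 SA[7]=10  'db'
  #8 SA[8]=0  'dbbddbdbdadb'
  #9 SA[9]=6  'dbdadb'
  #10 SA[10]=4  'dbdbdadb'
  #11 SA[11]=3  'ddbdbdadb'

[9, 11, 1, 7, 5, 2, 8, 10, 0, 6, 4, 3]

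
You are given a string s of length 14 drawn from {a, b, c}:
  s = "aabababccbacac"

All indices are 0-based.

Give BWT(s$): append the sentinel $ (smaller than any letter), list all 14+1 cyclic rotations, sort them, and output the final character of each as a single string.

rank  rotation         last
    0  $aabababccbacac  c
    1  aabababccbacac$  $
    2  abababccbacac$a  a
    3  ababccbacac$aab  b
    4  abccbacac$aabab  b
    5  ac$aabababccbac  c
    6  acac$aabababccb  b
    7  bababccbacac$aa  a
    8  babccbacac$aaba  a
    9  bacac$aabababcc  c
   10  bccbacac$aababa  a
   11  c$aabababccbaca  a
   12  cac$aabababccba  a
   13  cbacac$aabababc  c
   14  ccbacac$aababab  b

c$abbcbaacaaacb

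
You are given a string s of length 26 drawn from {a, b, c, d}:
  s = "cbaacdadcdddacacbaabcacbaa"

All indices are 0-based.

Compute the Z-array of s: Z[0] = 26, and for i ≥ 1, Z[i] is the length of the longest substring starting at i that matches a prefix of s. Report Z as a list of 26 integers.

[26, 0, 0, 0, 1, 0, 0, 0, 1, 0, 0, 0, 0, 1, 0, 4, 0, 0, 0, 0, 1, 0, 4, 0, 0, 0]

Z[0]=26
i=1: i≥r, start 0; Z[1]=0
i=2: i≥r, start 0; Z[2]=0
i=3: i≥r, start 0; Z[3]=0
i=4: i≥r, start 0; Z[4]=1 scan→box=[4,5)
i=5: i≥r, start 0; Z[5]=0
i=6: i≥r, start 0; Z[6]=0
i=7: i≥r, start 0; Z[7]=0
i=8: i≥r, start 0; Z[8]=1 scan→box=[8,9)
i=9: i≥r, start 0; Z[9]=0
i=10: i≥r, start 0; Z[10]=0
i=11: i≥r, start 0; Z[11]=0
i=12: i≥r, start 0; Z[12]=0
i=13: i≥r, start 0; Z[13]=1 scan→box=[13,14)
i=14: i≥r, start 0; Z[14]=0
i=15: i≥r, start 0; Z[15]=4 scan→box=[15,19)
i=16: min(r-i=3, Z[1]=0)=0; Z[16]=0
i=17: min(r-i=2, Z[2]=0)=0; Z[17]=0
i=18: min(r-i=1, Z[3]=0)=0; Z[18]=0
i=19: i≥r, start 0; Z[19]=0
i=20: i≥r, start 0; Z[20]=1 scan→box=[20,21)
i=21: i≥r, start 0; Z[21]=0
i=22: i≥r, start 0; Z[22]=4 scan→box=[22,26)
i=23: min(r-i=3, Z[1]=0)=0; Z[23]=0
i=24: min(r-i=2, Z[2]=0)=0; Z[24]=0
i=25: min(r-i=1, Z[3]=0)=0; Z[25]=0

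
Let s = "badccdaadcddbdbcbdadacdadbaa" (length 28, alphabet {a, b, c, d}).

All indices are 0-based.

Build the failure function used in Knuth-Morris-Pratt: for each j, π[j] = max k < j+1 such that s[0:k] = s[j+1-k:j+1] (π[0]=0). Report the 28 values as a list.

[0, 0, 0, 0, 0, 0, 0, 0, 0, 0, 0, 0, 1, 0, 1, 0, 1, 0, 0, 0, 0, 0, 0, 0, 0, 1, 2, 0]

π[0] = 0
j=1 s[j]='a': π[1]=0 (border '')
j=2 s[j]='d': π[2]=0 (border '')
j=3 s[j]='c': π[3]=0 (border '')
j=4 s[j]='c': π[4]=0 (border '')
j=5 s[j]='d': π[5]=0 (border '')
j=6 s[j]='a': π[6]=0 (border '')
j=7 s[j]='a': π[7]=0 (border '')
j=8 s[j]='d': π[8]=0 (border '')
j=9 s[j]='c': π[9]=0 (border '')
j=10 s[j]='d': π[10]=0 (border '')
j=11 s[j]='d': π[11]=0 (border '')
j=12 s[j]='b': π[12]=1 (border 'b')
j=13 s[j]='d': k: 1→0; π[13]=0 (border '')
j=14 s[j]='b': π[14]=1 (border 'b')
j=15 s[j]='c': k: 1→0; π[15]=0 (border '')
j=16 s[j]='b': π[16]=1 (border 'b')
j=17 s[j]='d': k: 1→0; π[17]=0 (border '')
j=18 s[j]='a': π[18]=0 (border '')
j=19 s[j]='d': π[19]=0 (border '')
j=20 s[j]='a': π[20]=0 (border '')
j=21 s[j]='c': π[21]=0 (border '')
j=22 s[j]='d': π[22]=0 (border '')
j=23 s[j]='a': π[23]=0 (border '')
j=24 s[j]='d': π[24]=0 (border '')
j=25 s[j]='b': π[25]=1 (border 'b')
j=26 s[j]='a': π[26]=2 (border 'ba')
j=27 s[j]='a': k: 2→0; π[27]=0 (border '')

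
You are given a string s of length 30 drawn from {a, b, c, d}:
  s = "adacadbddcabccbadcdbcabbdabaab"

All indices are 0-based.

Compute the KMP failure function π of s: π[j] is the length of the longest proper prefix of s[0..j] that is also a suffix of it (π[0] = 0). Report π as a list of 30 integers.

π[0] = 0
j=1 s[j]='d': π[1]=0 (border '')
j=2 s[j]='a': π[2]=1 (border 'a')
j=3 s[j]='c': k: 1→0; π[3]=0 (border '')
j=4 s[j]='a': π[4]=1 (border 'a')
j=5 s[j]='d': π[5]=2 (border 'ad')
j=6 s[j]='b': k: 2→0; π[6]=0 (border '')
j=7 s[j]='d': π[7]=0 (border '')
j=8 s[j]='d': π[8]=0 (border '')
j=9 s[j]='c': π[9]=0 (border '')
j=10 s[j]='a': π[10]=1 (border 'a')
j=11 s[j]='b': k: 1→0; π[11]=0 (border '')
j=12 s[j]='c': π[12]=0 (border '')
j=13 s[j]='c': π[13]=0 (border '')
j=14 s[j]='b': π[14]=0 (border '')
j=15 s[j]='a': π[15]=1 (border 'a')
j=16 s[j]='d': π[16]=2 (border 'ad')
j=17 s[j]='c': k: 2→0; π[17]=0 (border '')
j=18 s[j]='d': π[18]=0 (border '')
j=19 s[j]='b': π[19]=0 (border '')
j=20 s[j]='c': π[20]=0 (border '')
j=21 s[j]='a': π[21]=1 (border 'a')
j=22 s[j]='b': k: 1→0; π[22]=0 (border '')
j=23 s[j]='b': π[23]=0 (border '')
j=24 s[j]='d': π[24]=0 (border '')
j=25 s[j]='a': π[25]=1 (border 'a')
j=26 s[j]='b': k: 1→0; π[26]=0 (border '')
j=27 s[j]='a': π[27]=1 (border 'a')
j=28 s[j]='a': k: 1→0; π[28]=1 (border 'a')
j=29 s[j]='b': k: 1→0; π[29]=0 (border '')

[0, 0, 1, 0, 1, 2, 0, 0, 0, 0, 1, 0, 0, 0, 0, 1, 2, 0, 0, 0, 0, 1, 0, 0, 0, 1, 0, 1, 1, 0]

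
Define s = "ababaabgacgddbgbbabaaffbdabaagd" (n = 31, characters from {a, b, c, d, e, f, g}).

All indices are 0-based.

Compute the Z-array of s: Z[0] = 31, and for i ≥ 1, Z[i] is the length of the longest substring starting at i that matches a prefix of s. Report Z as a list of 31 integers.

[31, 0, 3, 0, 1, 2, 0, 0, 1, 0, 0, 0, 0, 0, 0, 0, 0, 3, 0, 1, 1, 0, 0, 0, 0, 3, 0, 1, 1, 0, 0]

Z[0]=31
i=1: outside box; Z[1]=0
i=2: outside box; Z[2]=3 extend→box=[2,5)
i=3: min(r-i=2, Z[1]=0)=0; Z[3]=0
i=4: min(r-i=1, Z[2]=3)=1; Z[4]=1
i=5: outside box; Z[5]=2 extend→box=[5,7)
i=6: min(r-i=1, Z[1]=0)=0; Z[6]=0
i=7: outside box; Z[7]=0
i=8: outside box; Z[8]=1 extend→box=[8,9)
i=9: outside box; Z[9]=0
i=10: outside box; Z[10]=0
i=11: outside box; Z[11]=0
i=12: outside box; Z[12]=0
i=13: outside box; Z[13]=0
i=14: outside box; Z[14]=0
i=15: outside box; Z[15]=0
i=16: outside box; Z[16]=0
i=17: outside box; Z[17]=3 extend→box=[17,20)
i=18: min(r-i=2, Z[1]=0)=0; Z[18]=0
i=19: min(r-i=1, Z[2]=3)=1; Z[19]=1
i=20: outside box; Z[20]=1 extend→box=[20,21)
i=21: outside box; Z[21]=0
i=22: outside box; Z[22]=0
i=23: outside box; Z[23]=0
i=24: outside box; Z[24]=0
i=25: outside box; Z[25]=3 extend→box=[25,28)
i=26: min(r-i=2, Z[1]=0)=0; Z[26]=0
i=27: min(r-i=1, Z[2]=3)=1; Z[27]=1
i=28: outside box; Z[28]=1 extend→box=[28,29)
i=29: outside box; Z[29]=0
i=30: outside box; Z[30]=0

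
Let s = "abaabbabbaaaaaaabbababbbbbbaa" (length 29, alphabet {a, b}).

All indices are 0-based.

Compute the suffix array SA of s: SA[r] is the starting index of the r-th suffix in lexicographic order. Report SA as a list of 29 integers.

[28, 27, 9, 10, 11, 12, 13, 14, 2, 0, 18, 6, 15, 3, 20, 26, 8, 1, 17, 5, 19, 25, 7, 16, 4, 24, 23, 22, 21]

sorted suffixes:
  #0 SA[0]=28  'a'
  #1 SA[1]=27  'aa'
  #2 SA[2]=9  'aaaaaaabbababbbbbbaa'
  #3 SA[3]=10  'aaaaaabbababbbbbbaa'
  #4 SA[4]=11  'aaaaabbababbbbbbaa'
  #5 SA[5]=12  'aaaabbababbbbbbaa'
  #6 SA[6]=13  'aaabbababbbbbbaa'
  #7 SA[7]=14  'aabbababbbbbbaa'
  #8 SA[8]=2  'aabbabbaaaaaaabbababbbbbbaa'
  #9 SA[9]=0  'abaabbabbaaaaaaabbababbbbbbaa'
  #10 SA[10]=18  'ababbbbbbaa'
  #11 SA[11]=6  'abbaaaaaaabbababbbbbbaa'
  #12 SA[12]=15  'abbababbbbbbaa'
  #13 SA[13]=3  'abbabbaaaaaaabbababbbbbbaa'
  #14 SA[14]=20  'abbbbbbaa'
  #15 SA[15]=26  'baa'
  #16 SA[16]=8  'baaaaaaabbababbbbbbaa'
  #17 SA[17]=1  'baabbabbaaaaaaabbababbbbbbaa'
  #18 SA[18]=17  'bababbbbbbaa'
  #19 SA[19]=5  'babbaaaaaaabbababbbbbbaa'
  #20 SA[20]=19  'babbbbbbaa'
  #21 SA[21]=25  'bbaa'
  #22 SA[22]=7  'bbaaaaaaabbababbbbbbaa'
  #23 SA[23]=16  'bbababbbbbbaa'
  #24 SA[24]=4  'bbabbaaaaaaabbababbbbbbaa'
  #25 SA[25]=24  'bbbaa'
  #26 SA[26]=23  'bbbbaa'
  #27 SA[27]=22  'bbbbbaa'
  #28 SA[28]=21  'bbbbbbaa'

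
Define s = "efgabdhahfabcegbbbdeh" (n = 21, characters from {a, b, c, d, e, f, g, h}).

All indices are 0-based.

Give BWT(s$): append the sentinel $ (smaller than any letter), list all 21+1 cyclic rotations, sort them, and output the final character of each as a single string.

hfghgbababbb$cdhefeeda

rank  rotation                last
    0  $efgabdhahfabcegbbbdeh  h
    1  abcegbbbdeh$efgabdhahf  f
    2  abdhahfabcegbbbdeh$efg  g
    3  ahfabcegbbbdeh$efgabdh  h
    4  bbbdeh$efgabdhahfabceg  g
    5  bbdeh$efgabdhahfabcegb  b
    6  bcegbbbdeh$efgabdhahfa  a
    7  bdeh$efgabdhahfabcegbb  b
    8  bdhahfabcegbbbdeh$efga  a
    9  cegbbbdeh$efgabdhahfab  b
   10  deh$efgabdhahfabcegbbb  b
   11  dhahfabcegbbbdeh$efgab  b
   12  efgabdhahfabcegbbbdeh$  $
   13  egbbbdeh$efgabdhahfabc  c
   14  eh$efgabdhahfabcegbbbd  d
   15  fabcegbbbdeh$efgabdhah  h
   16  fgabdhahfabcegbbbdeh$e  e
   17  gabdhahfabcegbbbdeh$ef  f
   18  gbbbdeh$efgabdhahfabce  e
   19  h$efgabdhahfabcegbbbde  e
   20  hahfabcegbbbdeh$efgabd  d
   21  hfabcegbbbdeh$efgabdha  a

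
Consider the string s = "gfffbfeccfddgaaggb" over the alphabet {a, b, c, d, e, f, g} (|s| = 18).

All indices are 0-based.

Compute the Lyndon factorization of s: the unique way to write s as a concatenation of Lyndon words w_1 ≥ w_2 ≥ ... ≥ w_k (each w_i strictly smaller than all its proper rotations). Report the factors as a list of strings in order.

emit factor 1: 'g' (i=0, period=1)
emit factor 2: 'f' (i=1, period=1)
emit factor 3: 'f' (i=2, period=1)
emit factor 4: 'f' (i=3, period=1)
emit factor 5: 'bfeccfddg' (i=4, period=9)
emit factor 6: 'aaggb' (i=13, period=5)

["g", "f", "f", "f", "bfeccfddg", "aaggb"]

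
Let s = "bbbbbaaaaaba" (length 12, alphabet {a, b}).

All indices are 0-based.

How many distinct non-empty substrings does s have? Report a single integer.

55

sorted suffixes:
  #0 SA[0]=11  'a'
  #1 SA[1]=5  'aaaaaba'
  #2 SA[2]=6  'aaaaba'
  #3 SA[3]=7  'aaaba'
  #4 SA[4]=8  'aaba'
  #5 SA[5]=9  'aba'
  #6 SA[6]=10  'ba'
  #7 SA[7]=4  'baaaaaba'
  #8 SA[8]=3  'bbaaaaaba'
  #9 SA[9]=2  'bbbaaaaaba'
  #10 SA[10]=1  'bbbbaaaaaba'
  #11 SA[11]=0  'bbbbbaaaaaba'

SA = [11, 5, 6, 7, 8, 9, 10, 4, 3, 2, 1, 0]
[i] adj suffixes → lcp
  [1] 11/5 → 1 ('a')
  [2] 5/6 → 4 ('aaaa')
  [3] 6/7 → 3 ('aaa')
  [4] 7/8 → 2 ('aa')
  [5] 8/9 → 1 ('a')
  [6] 9/10 → 0 ('')
  [7] 10/4 → 2 ('ba')
  [8] 4/3 → 1 ('b')
  [9] 3/2 → 2 ('bb')
  [10] 2/1 → 3 ('bbb')
  [11] 1/0 → 4 ('bbbb')

n(n+1)/2 = 12·13/2 = 78
Σ LCP = 0 + 1 + 4 + 3 + 2 + 1 + 0 + 2 + 1 + 2 + 3 + 4 = 23
distinct = 78 − 23 = 55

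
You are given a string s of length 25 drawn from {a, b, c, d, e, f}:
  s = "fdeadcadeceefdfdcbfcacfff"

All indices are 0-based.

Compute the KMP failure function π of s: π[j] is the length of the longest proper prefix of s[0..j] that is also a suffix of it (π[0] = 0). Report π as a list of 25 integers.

[0, 0, 0, 0, 0, 0, 0, 0, 0, 0, 0, 0, 1, 2, 1, 2, 0, 0, 1, 0, 0, 0, 1, 1, 1]

π[0] = 0
j=1 s[j]='d': π[1]=0 (border '')
j=2 s[j]='e': π[2]=0 (border '')
j=3 s[j]='a': π[3]=0 (border '')
j=4 s[j]='d': π[4]=0 (border '')
j=5 s[j]='c': π[5]=0 (border '')
j=6 s[j]='a': π[6]=0 (border '')
j=7 s[j]='d': π[7]=0 (border '')
j=8 s[j]='e': π[8]=0 (border '')
j=9 s[j]='c': π[9]=0 (border '')
j=10 s[j]='e': π[10]=0 (border '')
j=11 s[j]='e': π[11]=0 (border '')
j=12 s[j]='f': π[12]=1 (border 'f')
j=13 s[j]='d': π[13]=2 (border 'fd')
j=14 s[j]='f': k: 2→0; π[14]=1 (border 'f')
j=15 s[j]='d': π[15]=2 (border 'fd')
j=16 s[j]='c': k: 2→0; π[16]=0 (border '')
j=17 s[j]='b': π[17]=0 (border '')
j=18 s[j]='f': π[18]=1 (border 'f')
j=19 s[j]='c': k: 1→0; π[19]=0 (border '')
j=20 s[j]='a': π[20]=0 (border '')
j=21 s[j]='c': π[21]=0 (border '')
j=22 s[j]='f': π[22]=1 (border 'f')
j=23 s[j]='f': k: 1→0; π[23]=1 (border 'f')
j=24 s[j]='f': k: 1→0; π[24]=1 (border 'f')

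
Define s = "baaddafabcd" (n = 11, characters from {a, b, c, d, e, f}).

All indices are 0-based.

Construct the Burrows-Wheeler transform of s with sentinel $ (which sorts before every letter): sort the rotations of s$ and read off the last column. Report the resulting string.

dbfad$abcdaa

rank  rotation      last
    0  $baaddafabcd  d
    1  aaddafabcd$b  b
    2  abcd$baaddaf  f
    3  addafabcd$ba  a
    4  afabcd$baadd  d
    5  baaddafabcd$  $
    6  bcd$baaddafa  a
    7  cd$baaddafab  b
    8  d$baaddafabc  c
    9  dafabcd$baad  d
   10  ddafabcd$baa  a
   11  fabcd$baadda  a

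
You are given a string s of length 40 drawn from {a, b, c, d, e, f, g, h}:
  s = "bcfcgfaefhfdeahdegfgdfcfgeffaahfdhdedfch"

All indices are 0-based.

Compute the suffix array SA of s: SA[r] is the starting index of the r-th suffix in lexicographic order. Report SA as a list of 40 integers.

rank | idx | suffix
   0 |  28 | aahfdhdedfch
   1 |   6 | aefhfdeahdegfgdfcfgeffaahfdhdedfch
   2 |  13 | ahdegfgdfcfgeffaahfdhdedfch
   3 |  29 | ahfdhdedfch
   4 |   0 | bcfcgfaefhfdeahdegfgdfcfgeffaahfdhdedfch
   5 |   1 | cfcgfaefhfdeahdegfgdfcfgeffaahfdhdedfch
   6 |  22 | cfgeffaahfdhdedfch
   7 |   3 | cgfaefhfdeahdegfgdfcfgeffaahfdhdedfch
   8 |  38 | ch
   9 |  11 | deahdegfgdfcfgeffaahfdhdedfch
  10 |  34 | dedfch
  11 |  15 | degfgdfcfgeffaahfdhdedfch
  12 |  20 | dfcfgeffaahfdhdedfch
  13 |  36 | dfch
  14 |  32 | dhdedfch
  15 |  12 | eahdegfgdfcfgeffaahfdhdedfch
  16 |  35 | edfch
  17 |  25 | effaahfdhdedfch
  18 |   7 | efhfdeahdegfgdfcfgeffaahfdhdedfch
  19 |  16 | egfgdfcfgeffaahfdhdedfch
  20 |  27 | faahfdhdedfch
  21 |   5 | faefhfdeahdegfgdfcfgeffaahfdhdedfch
  22 |  21 | fcfgeffaahfdhdedfch
  23 |   2 | fcgfaefhfdeahdegfgdfcfgeffaahfdhdedfch
  24 |  37 | fch
  25 |  10 | fdeahdegfgdfcfgeffaahfdhdedfch
  26 |  31 | fdhdedfch
  27 |  26 | ffaahfdhdedfch
  28 |  18 | fgdfcfgeffaahfdhdedfch
  29 |  23 | fgeffaahfdhdedfch
  30 |   8 | fhfdeahdegfgdfcfgeffaahfdhdedfch
  31 |  19 | gdfcfgeffaahfdhdedfch
  32 |  24 | geffaahfdhdedfch
  33 |   4 | gfaefhfdeahdegfgdfcfgeffaahfdhdedfch
  34 |  17 | gfgdfcfgeffaahfdhdedfch
  35 |  39 | h
  36 |  33 | hdedfch
  37 |  14 | hdegfgdfcfgeffaahfdhdedfch
  38 |   9 | hfdeahdegfgdfcfgeffaahfdhdedfch
  39 |  30 | hfdhdedfch

[28, 6, 13, 29, 0, 1, 22, 3, 38, 11, 34, 15, 20, 36, 32, 12, 35, 25, 7, 16, 27, 5, 21, 2, 37, 10, 31, 26, 18, 23, 8, 19, 24, 4, 17, 39, 33, 14, 9, 30]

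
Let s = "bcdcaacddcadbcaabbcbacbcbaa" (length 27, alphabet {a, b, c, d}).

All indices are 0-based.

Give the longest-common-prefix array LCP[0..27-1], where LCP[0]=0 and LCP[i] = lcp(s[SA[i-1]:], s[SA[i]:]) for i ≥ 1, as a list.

[0, 1, 2, 2, 1, 1, 2, 1, 0, 2, 1, 1, 2, 4, 2, 0, 3, 2, 1, 3, 2, 1, 2, 0, 1, 3, 1]

rank | idx | suffix
   0 |  26 | a
   1 |  25 | aa
   2 |  14 | aabbcbacbcbaa
   3 |   4 | aacddcadbcaabbcbacbcbaa
   4 |  15 | abbcbacbcbaa
   5 |  20 | acbcbaa
   6 |   5 | acddcadbcaabbcbacbcbaa
   7 |  10 | adbcaabbcbacbcbaa
   8 |  24 | baa
   9 |  19 | bacbcbaa
  10 |  16 | bbcbacbcbaa
  11 |  12 | bcaabbcbacbcbaa
  12 |  22 | bcbaa
  13 |  17 | bcbacbcbaa
  14 |   0 | bcdcaacddcadbcaabbcbacbcbaa
  15 |  13 | caabbcbacbcbaa
  16 |   3 | caacddcadbcaabbcbacbcbaa
  17 |   9 | cadbcaabbcbacbcbaa
  18 |  23 | cbaa
  19 |  18 | cbacbcbaa
  20 |  21 | cbcbaa
  21 |   1 | cdcaacddcadbcaabbcbacbcbaa
  22 |   6 | cddcadbcaabbcbacbcbaa
  23 |  11 | dbcaabbcbacbcbaa
  24 |   2 | dcaacddcadbcaabbcbacbcbaa
  25 |   8 | dcadbcaabbcbacbcbaa
  26 |   7 | ddcadbcaabbcbacbcbaa

SA = [26, 25, 14, 4, 15, 20, 5, 10, 24, 19, 16, 12, 22, 17, 0, 13, 3, 9, 23, 18, 21, 1, 6, 11, 2, 8, 7]
rank  pair      lcp
   1  s[26:],s[25:]  1  'a'
   2  s[25:],s[14:]  2  'aa'
   3  s[14:],s[4:]  2  'aa'
   4  s[4:],s[15:]  1  'a'
   5  s[15:],s[20:]  1  'a'
   6  s[20:],s[5:]  2  'ac'
   7  s[5:],s[10:]  1  'a'
   8  s[10:],s[24:]  0  ''
   9  s[24:],s[19:]  2  'ba'
  10  s[19:],s[16:]  1  'b'
  11  s[16:],s[12:]  1  'b'
  12  s[12:],s[22:]  2  'bc'
  13  s[22:],s[17:]  4  'bcba'
  14  s[17:],s[0:]  2  'bc'
  15  s[0:],s[13:]  0  ''
  16  s[13:],s[3:]  3  'caa'
  17  s[3:],s[9:]  2  'ca'
  18  s[9:],s[23:]  1  'c'
  19  s[23:],s[18:]  3  'cba'
  20  s[18:],s[21:]  2  'cb'
  21  s[21:],s[1:]  1  'c'
  22  s[1:],s[6:]  2  'cd'
  23  s[6:],s[11:]  0  ''
  24  s[11:],s[2:]  1  'd'
  25  s[2:],s[8:]  3  'dca'
  26  s[8:],s[7:]  1  'd'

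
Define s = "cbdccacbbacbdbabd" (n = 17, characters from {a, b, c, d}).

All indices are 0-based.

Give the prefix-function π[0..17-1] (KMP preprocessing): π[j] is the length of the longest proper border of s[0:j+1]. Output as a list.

π[0] = 0
j=1 s[j]='b': π[1]=0 (border '')
j=2 s[j]='d': π[2]=0 (border '')
j=3 s[j]='c': π[3]=1 (border 'c')
j=4 s[j]='c': k: 1→0; π[4]=1 (border 'c')
j=5 s[j]='a': k: 1→0; π[5]=0 (border '')
j=6 s[j]='c': π[6]=1 (border 'c')
j=7 s[j]='b': π[7]=2 (border 'cb')
j=8 s[j]='b': k: 2→0; π[8]=0 (border '')
j=9 s[j]='a': π[9]=0 (border '')
j=10 s[j]='c': π[10]=1 (border 'c')
j=11 s[j]='b': π[11]=2 (border 'cb')
j=12 s[j]='d': π[12]=3 (border 'cbd')
j=13 s[j]='b': k: 3→0; π[13]=0 (border '')
j=14 s[j]='a': π[14]=0 (border '')
j=15 s[j]='b': π[15]=0 (border '')
j=16 s[j]='d': π[16]=0 (border '')

[0, 0, 0, 1, 1, 0, 1, 2, 0, 0, 1, 2, 3, 0, 0, 0, 0]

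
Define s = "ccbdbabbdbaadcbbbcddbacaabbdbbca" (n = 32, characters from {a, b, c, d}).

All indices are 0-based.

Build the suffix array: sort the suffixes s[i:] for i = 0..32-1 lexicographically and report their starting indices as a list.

[31, 23, 10, 5, 24, 21, 11, 9, 4, 20, 14, 28, 15, 6, 25, 29, 16, 7, 2, 26, 30, 22, 13, 1, 0, 17, 8, 3, 19, 27, 12, 18]

rank | idx | suffix
   0 |  31 | a
   1 |  23 | aabbdbbca
   2 |  10 | aadcbbbcddbacaabbdbbca
   3 |   5 | abbdbaadcbbbcddbacaabbdbbca
   4 |  24 | abbdbbca
   5 |  21 | acaabbdbbca
   6 |  11 | adcbbbcddbacaabbdbbca
   7 |   9 | baadcbbbcddbacaabbdbbca
   8 |   4 | babbdbaadcbbbcddbacaabbdbbca
   9 |  20 | bacaabbdbbca
  10 |  14 | bbbcddbacaabbdbbca
  11 |  28 | bbca
  12 |  15 | bbcddbacaabbdbbca
  13 |   6 | bbdbaadcbbbcddbacaabbdbbca
  14 |  25 | bbdbbca
  15 |  29 | bca
  16 |  16 | bcddbacaabbdbbca
  17 |   7 | bdbaadcbbbcddbacaabbdbbca
  18 |   2 | bdbabbdbaadcbbbcddbacaabbdbbca
  19 |  26 | bdbbca
  20 |  30 | ca
  21 |  22 | caabbdbbca
  22 |  13 | cbbbcddbacaabbdbbca
  23 |   1 | cbdbabbdbaadcbbbcddbacaabbdbbca
  24 |   0 | ccbdbabbdbaadcbbbcddbacaabbdbbca
  25 |  17 | cddbacaabbdbbca
  26 |   8 | dbaadcbbbcddbacaabbdbbca
  27 |   3 | dbabbdbaadcbbbcddbacaabbdbbca
  28 |  19 | dbacaabbdbbca
  29 |  27 | dbbca
  30 |  12 | dcbbbcddbacaabbdbbca
  31 |  18 | ddbacaabbdbbca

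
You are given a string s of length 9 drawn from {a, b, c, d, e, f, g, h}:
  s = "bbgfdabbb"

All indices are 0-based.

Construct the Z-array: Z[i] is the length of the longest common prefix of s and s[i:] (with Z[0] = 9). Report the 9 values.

Z[0]=9
i=1: fresh scan; Z[1]=1 scan→box=[1,2)
i=2: fresh scan; Z[2]=0
i=3: fresh scan; Z[3]=0
i=4: fresh scan; Z[4]=0
i=5: fresh scan; Z[5]=0
i=6: fresh scan; Z[6]=2 scan→box=[6,8)
i=7: min(r-i=1, Z[1]=1)=1; Z[7]=2 scan→box=[7,9)
i=8: min(r-i=1, Z[1]=1)=1; Z[8]=1

[9, 1, 0, 0, 0, 0, 2, 2, 1]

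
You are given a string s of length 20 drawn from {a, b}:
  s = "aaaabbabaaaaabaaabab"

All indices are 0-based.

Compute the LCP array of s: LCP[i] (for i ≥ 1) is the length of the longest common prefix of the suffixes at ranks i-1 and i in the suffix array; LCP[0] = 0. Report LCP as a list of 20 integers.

rank→(start, suffix):
  0 → (8, 'aaaaabaaabab')
  1 → (9, 'aaaabaaabab')
  2 → (0, 'aaaabbabaaaaabaaabab')
  3 → (10, 'aaabaaabab')
  4 → (14, 'aaabab')
  5 → (1, 'aaabbabaaaaabaaabab')
  6 → (11, 'aabaaabab')
  7 → (15, 'aabab')
  8 → (2, 'aabbabaaaaabaaabab')
  9 → (18, 'ab')
  10 → (6, 'abaaaaabaaabab')
  11 → (12, 'abaaabab')
  12 → (16, 'abab')
  13 → (3, 'abbabaaaaabaaabab')
  14 → (19, 'b')
  15 → (7, 'baaaaabaaabab')
  16 → (13, 'baaabab')
  17 → (17, 'bab')
  18 → (5, 'babaaaaabaaabab')
  19 → (4, 'bbabaaaaabaaabab')

SA = [8, 9, 0, 10, 14, 1, 11, 15, 2, 18, 6, 12, 16, 3, 19, 7, 13, 17, 5, 4]
rank  pair      lcp
   1  s[8:],s[9:]  4  'aaaa'
   2  s[9:],s[0:]  5  'aaaab'
   3  s[0:],s[10:]  3  'aaa'
   4  s[10:],s[14:]  5  'aaaba'
   5  s[14:],s[1:]  4  'aaab'
   6  s[1:],s[11:]  2  'aa'
   7  s[11:],s[15:]  4  'aaba'
   8  s[15:],s[2:]  3  'aab'
   9  s[2:],s[18:]  1  'a'
  10  s[18:],s[6:]  2  'ab'
  11  s[6:],s[12:]  5  'abaaa'
  12  s[12:],s[16:]  3  'aba'
  13  s[16:],s[3:]  2  'ab'
  14  s[3:],s[19:]  0  ''
  15  s[19:],s[7:]  1  'b'
  16  s[7:],s[13:]  4  'baaa'
  17  s[13:],s[17:]  2  'ba'
  18  s[17:],s[5:]  3  'bab'
  19  s[5:],s[4:]  1  'b'

[0, 4, 5, 3, 5, 4, 2, 4, 3, 1, 2, 5, 3, 2, 0, 1, 4, 2, 3, 1]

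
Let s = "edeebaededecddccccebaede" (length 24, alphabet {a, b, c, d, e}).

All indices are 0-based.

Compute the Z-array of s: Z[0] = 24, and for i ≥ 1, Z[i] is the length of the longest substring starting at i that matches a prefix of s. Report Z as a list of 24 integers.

Z[0]=24
i=1: outside box; Z[1]=0
i=2: outside box; Z[2]=1 grow→box=[2,3)
i=3: outside box; Z[3]=1 grow→box=[3,4)
i=4: outside box; Z[4]=0
i=5: outside box; Z[5]=0
i=6: outside box; Z[6]=3 grow→box=[6,9)
i=7: min(r-i=2, Z[1]=0)=0; Z[7]=0
i=8: min(r-i=1, Z[2]=1)=1; Z[8]=3 grow→box=[8,11)
i=9: min(r-i=2, Z[1]=0)=0; Z[9]=0
i=10: min(r-i=1, Z[2]=1)=1; Z[10]=1
i=11: outside box; Z[11]=0
i=12: outside box; Z[12]=0
i=13: outside box; Z[13]=0
i=14: outside box; Z[14]=0
i=15: outside box; Z[15]=0
i=16: outside box; Z[16]=0
i=17: outside box; Z[17]=0
i=18: outside box; Z[18]=1 grow→box=[18,19)
i=19: outside box; Z[19]=0
i=20: outside box; Z[20]=0
i=21: outside box; Z[21]=3 grow→box=[21,24)
i=22: min(r-i=2, Z[1]=0)=0; Z[22]=0
i=23: min(r-i=1, Z[2]=1)=1; Z[23]=1

[24, 0, 1, 1, 0, 0, 3, 0, 3, 0, 1, 0, 0, 0, 0, 0, 0, 0, 1, 0, 0, 3, 0, 1]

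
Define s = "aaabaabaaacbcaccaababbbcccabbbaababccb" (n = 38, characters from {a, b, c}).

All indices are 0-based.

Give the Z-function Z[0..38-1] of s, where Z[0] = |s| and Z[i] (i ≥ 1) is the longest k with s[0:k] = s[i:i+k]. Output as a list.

[38, 2, 1, 0, 2, 1, 0, 3, 2, 1, 0, 0, 0, 1, 0, 0, 2, 1, 0, 1, 0, 0, 0, 0, 0, 0, 1, 0, 0, 0, 2, 1, 0, 1, 0, 0, 0, 0]

Z[0]=38
i=1: fresh scan; Z[1]=2 scan→box=[1,3)
i=2: min(r-i=1, Z[1]=2)=1; Z[2]=1
i=3: fresh scan; Z[3]=0
i=4: fresh scan; Z[4]=2 scan→box=[4,6)
i=5: min(r-i=1, Z[1]=2)=1; Z[5]=1
i=6: fresh scan; Z[6]=0
i=7: fresh scan; Z[7]=3 scan→box=[7,10)
i=8: min(r-i=2, Z[1]=2)=2; Z[8]=2
i=9: min(r-i=1, Z[2]=1)=1; Z[9]=1
i=10: fresh scan; Z[10]=0
i=11: fresh scan; Z[11]=0
i=12: fresh scan; Z[12]=0
i=13: fresh scan; Z[13]=1 scan→box=[13,14)
i=14: fresh scan; Z[14]=0
i=15: fresh scan; Z[15]=0
i=16: fresh scan; Z[16]=2 scan→box=[16,18)
i=17: min(r-i=1, Z[1]=2)=1; Z[17]=1
i=18: fresh scan; Z[18]=0
i=19: fresh scan; Z[19]=1 scan→box=[19,20)
i=20: fresh scan; Z[20]=0
i=21: fresh scan; Z[21]=0
i=22: fresh scan; Z[22]=0
i=23: fresh scan; Z[23]=0
i=24: fresh scan; Z[24]=0
i=25: fresh scan; Z[25]=0
i=26: fresh scan; Z[26]=1 scan→box=[26,27)
i=27: fresh scan; Z[27]=0
i=28: fresh scan; Z[28]=0
i=29: fresh scan; Z[29]=0
i=30: fresh scan; Z[30]=2 scan→box=[30,32)
i=31: min(r-i=1, Z[1]=2)=1; Z[31]=1
i=32: fresh scan; Z[32]=0
i=33: fresh scan; Z[33]=1 scan→box=[33,34)
i=34: fresh scan; Z[34]=0
i=35: fresh scan; Z[35]=0
i=36: fresh scan; Z[36]=0
i=37: fresh scan; Z[37]=0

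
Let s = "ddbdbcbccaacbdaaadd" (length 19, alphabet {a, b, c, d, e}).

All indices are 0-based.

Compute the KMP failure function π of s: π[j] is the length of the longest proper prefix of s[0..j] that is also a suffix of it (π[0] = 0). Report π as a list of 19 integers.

[0, 1, 0, 1, 0, 0, 0, 0, 0, 0, 0, 0, 0, 1, 0, 0, 0, 1, 2]

π[0] = 0
j=1 s[j]='d': π[1]=1 (border 'd')
j=2 s[j]='b': k: 1→0; π[2]=0 (border '')
j=3 s[j]='d': π[3]=1 (border 'd')
j=4 s[j]='b': k: 1→0; π[4]=0 (border '')
j=5 s[j]='c': π[5]=0 (border '')
j=6 s[j]='b': π[6]=0 (border '')
j=7 s[j]='c': π[7]=0 (border '')
j=8 s[j]='c': π[8]=0 (border '')
j=9 s[j]='a': π[9]=0 (border '')
j=10 s[j]='a': π[10]=0 (border '')
j=11 s[j]='c': π[11]=0 (border '')
j=12 s[j]='b': π[12]=0 (border '')
j=13 s[j]='d': π[13]=1 (border 'd')
j=14 s[j]='a': k: 1→0; π[14]=0 (border '')
j=15 s[j]='a': π[15]=0 (border '')
j=16 s[j]='a': π[16]=0 (border '')
j=17 s[j]='d': π[17]=1 (border 'd')
j=18 s[j]='d': π[18]=2 (border 'dd')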